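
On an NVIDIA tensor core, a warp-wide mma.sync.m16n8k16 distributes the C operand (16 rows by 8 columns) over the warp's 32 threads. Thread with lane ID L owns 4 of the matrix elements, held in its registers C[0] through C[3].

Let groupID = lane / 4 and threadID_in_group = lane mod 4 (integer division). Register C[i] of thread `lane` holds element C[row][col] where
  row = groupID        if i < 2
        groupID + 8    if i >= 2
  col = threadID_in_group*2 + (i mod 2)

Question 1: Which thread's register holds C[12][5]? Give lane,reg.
r=12→G=4,rhi=1  c=5→T=2,p=1
L=4*4+2=18  i=1*2+1=3

18,3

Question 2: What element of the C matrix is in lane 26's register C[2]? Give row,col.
14,4

lane 26⇒26/4=6, 26 mod 4=2
i=2  r:6+8⇒14  c:2·2+0⇒4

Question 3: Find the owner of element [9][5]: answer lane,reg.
r: 9->gid=1,r8=1  c: 5->tid=2,i&1=1
L=1*4+2=6  i=1*2+1=3

6,3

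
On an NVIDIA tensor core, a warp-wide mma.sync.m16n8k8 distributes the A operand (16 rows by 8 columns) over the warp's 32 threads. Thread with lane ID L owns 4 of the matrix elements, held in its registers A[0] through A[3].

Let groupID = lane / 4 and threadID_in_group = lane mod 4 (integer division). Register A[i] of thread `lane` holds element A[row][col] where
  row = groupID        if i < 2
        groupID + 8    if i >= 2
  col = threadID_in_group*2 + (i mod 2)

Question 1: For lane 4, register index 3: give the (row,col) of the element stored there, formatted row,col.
lane 4: gr=1 (4/4), th=0 (4%4)
i=3: r=1+8=9, c=0*2+1=1

9,1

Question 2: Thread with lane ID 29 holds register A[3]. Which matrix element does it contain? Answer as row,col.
15,3

L=29->gid=29>>2=7, tid=29&3=1
[3]->row 7+8=15  col 1·2+1=3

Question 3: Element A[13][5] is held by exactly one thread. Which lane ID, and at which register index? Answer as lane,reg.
r=13→G=5,rhi=1  c=5→T=2,p=1
L=5*4+2=22  i=1*2+1=3

22,3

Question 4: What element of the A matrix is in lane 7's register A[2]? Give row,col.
9,6

lane 7: grp=1 (7/4), tig=3 (7%4)
i=2: r=1+8=9, c=3*2+0=6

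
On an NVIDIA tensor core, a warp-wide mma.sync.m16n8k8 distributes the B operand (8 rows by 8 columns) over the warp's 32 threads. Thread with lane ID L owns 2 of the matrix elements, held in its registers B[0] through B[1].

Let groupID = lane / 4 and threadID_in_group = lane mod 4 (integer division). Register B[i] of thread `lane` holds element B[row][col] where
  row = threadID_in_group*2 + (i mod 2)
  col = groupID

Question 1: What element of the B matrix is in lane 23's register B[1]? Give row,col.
23: grp=5,tig=3
[1] (3*2+1,5) = (7,5)

7,5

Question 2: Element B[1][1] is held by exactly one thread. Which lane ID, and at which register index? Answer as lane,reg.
c=1→G=1  r=1→T=0,p=1
L=1*4+0=4  i=1=1

4,1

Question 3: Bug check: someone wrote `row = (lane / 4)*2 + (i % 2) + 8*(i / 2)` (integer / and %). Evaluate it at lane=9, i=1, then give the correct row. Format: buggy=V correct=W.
`(lane / 4)*2 + (i % 2) + 8*(i / 2)`[9,1]=>5
lane 9: grp=2 (9/4), tig=1 (9%4)
i=1: r=1*2+1=3, c=grp=2
row: 5 vs 3

buggy=5 correct=3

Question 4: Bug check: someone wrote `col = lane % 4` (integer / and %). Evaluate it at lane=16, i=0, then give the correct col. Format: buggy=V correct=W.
buggy=0 correct=4

`lane % 4`[16,0]⇒0
lane 16: gr=4 (16/4), th=0 (16%4)
i=0: r=0*2+0=0, c=gr=4
col: 0 vs 4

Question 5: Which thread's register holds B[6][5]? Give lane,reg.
23,0

c:5=>grp=5  r:6=>tig=3,lo=0
L=5*4+3=23  i=0=0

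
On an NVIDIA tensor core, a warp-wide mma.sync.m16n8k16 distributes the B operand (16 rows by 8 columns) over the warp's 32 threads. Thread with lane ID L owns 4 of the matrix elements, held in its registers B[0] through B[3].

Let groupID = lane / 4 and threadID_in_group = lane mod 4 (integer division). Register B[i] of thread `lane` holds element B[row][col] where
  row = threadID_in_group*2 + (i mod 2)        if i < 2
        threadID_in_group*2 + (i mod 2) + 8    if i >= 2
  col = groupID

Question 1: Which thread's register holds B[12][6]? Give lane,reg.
c=6→G=6  r=12→rhi=1,T=2,p=0
L=6*4+2=26  i=1*2+0=2

26,2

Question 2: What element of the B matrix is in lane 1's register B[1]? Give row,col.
L=1->g=1>>2=0, t=1&3=1
[1]->row 1·2+1+0=3  col g=0

3,0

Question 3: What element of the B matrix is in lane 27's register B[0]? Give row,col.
6,6

L=27->g=27>>2=6, t=27&3=3
[0]->row 3·2+0+0=6  col g=6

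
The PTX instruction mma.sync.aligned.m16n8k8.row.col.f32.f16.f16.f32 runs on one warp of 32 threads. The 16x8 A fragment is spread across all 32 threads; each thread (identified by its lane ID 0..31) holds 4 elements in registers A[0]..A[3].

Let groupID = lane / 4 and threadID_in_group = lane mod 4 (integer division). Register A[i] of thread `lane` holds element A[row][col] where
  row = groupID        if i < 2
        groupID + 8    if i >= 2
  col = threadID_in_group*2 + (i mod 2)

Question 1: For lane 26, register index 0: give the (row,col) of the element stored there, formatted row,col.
6,4

lane 26: G=6 (26/4), T=2 (26%4)
i=0: r=6+0=6, c=2*2+0=4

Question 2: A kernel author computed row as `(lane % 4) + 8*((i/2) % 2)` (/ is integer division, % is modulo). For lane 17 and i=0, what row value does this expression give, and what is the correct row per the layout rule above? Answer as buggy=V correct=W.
buggy=1 correct=4

`(lane % 4) + 8*((i/2) % 2)`[17,0]->1
lane 17->17/4=4, 17 mod 4=1
i=0  r:4+0->4  c:2·1+0->2
row: 1 vs 4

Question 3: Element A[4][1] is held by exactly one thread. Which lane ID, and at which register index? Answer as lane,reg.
16,1

r: 4->gid=4,r8=0  c: 1->tid=0,i&1=1
L=4*4+0=16  i=0*2+1=1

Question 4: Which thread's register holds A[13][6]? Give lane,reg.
23,2

r:13=>grp=5,rB=1  c:6=>tig=3,lo=0
L=5*4+3=23  i=1*2+0=2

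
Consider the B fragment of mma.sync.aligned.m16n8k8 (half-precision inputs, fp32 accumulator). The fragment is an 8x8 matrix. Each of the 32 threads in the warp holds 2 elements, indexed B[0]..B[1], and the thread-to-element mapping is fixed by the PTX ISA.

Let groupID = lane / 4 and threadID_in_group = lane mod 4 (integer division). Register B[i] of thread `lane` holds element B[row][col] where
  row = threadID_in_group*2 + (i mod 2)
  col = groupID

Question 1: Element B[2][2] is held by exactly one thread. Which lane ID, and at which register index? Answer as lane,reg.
9,0

c=2->g=2  r=2->t=1,b0=0
L=2*4+1=9  i=0=0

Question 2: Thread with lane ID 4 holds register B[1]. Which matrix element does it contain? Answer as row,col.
1,1

L=4->g=4>>2=1, t=4&3=0
[1]->row 0·2+1=1  col g=1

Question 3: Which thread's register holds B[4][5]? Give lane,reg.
c:5=>grp=5  r:4=>tig=2,lo=0
L=5*4+2=22  i=0=0

22,0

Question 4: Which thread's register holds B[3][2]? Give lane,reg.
9,1

c=2→G=2  r=3→T=1,p=1
L=2*4+1=9  i=1=1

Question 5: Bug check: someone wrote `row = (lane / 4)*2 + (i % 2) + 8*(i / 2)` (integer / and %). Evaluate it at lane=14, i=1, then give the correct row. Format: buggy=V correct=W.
`(lane / 4)*2 + (i % 2) + 8*(i / 2)`[14,1]⇒7
14: gr=3,th=2
[1] (2*2+1,3) = (5,3)
row: 7 vs 5

buggy=7 correct=5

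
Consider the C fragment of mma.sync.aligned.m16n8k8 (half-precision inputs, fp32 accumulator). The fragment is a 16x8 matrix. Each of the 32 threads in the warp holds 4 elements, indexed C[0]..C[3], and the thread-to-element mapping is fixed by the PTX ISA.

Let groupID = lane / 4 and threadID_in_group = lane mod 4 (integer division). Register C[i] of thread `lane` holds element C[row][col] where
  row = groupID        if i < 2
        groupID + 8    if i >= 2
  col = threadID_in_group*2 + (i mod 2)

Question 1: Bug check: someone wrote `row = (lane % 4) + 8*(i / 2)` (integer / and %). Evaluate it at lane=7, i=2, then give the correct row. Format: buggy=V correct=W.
`(lane % 4) + 8*(i / 2)`[7,2]->11
lane 7: gid=1 (7/4), tid=3 (7%4)
i=2: r=1+8=9, c=3*2+0=6
row: 11 vs 9

buggy=11 correct=9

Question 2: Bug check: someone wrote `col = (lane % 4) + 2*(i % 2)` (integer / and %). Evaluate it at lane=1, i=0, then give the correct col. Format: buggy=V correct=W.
buggy=1 correct=2

`(lane % 4) + 2*(i % 2)`[1,0]⇒1
lane 1: gr=0 (1/4), th=1 (1%4)
i=0: r=0+0=0, c=1*2+0=2
col: 1 vs 2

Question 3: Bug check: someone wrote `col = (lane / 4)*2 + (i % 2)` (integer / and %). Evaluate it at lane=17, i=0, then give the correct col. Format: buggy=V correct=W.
buggy=8 correct=2

`(lane / 4)*2 + (i % 2)`[17,0]->8
lane 17->17/4=4, 17 mod 4=1
i=0  r:4+0->4  c:2·1+0->2
col: 8 vs 2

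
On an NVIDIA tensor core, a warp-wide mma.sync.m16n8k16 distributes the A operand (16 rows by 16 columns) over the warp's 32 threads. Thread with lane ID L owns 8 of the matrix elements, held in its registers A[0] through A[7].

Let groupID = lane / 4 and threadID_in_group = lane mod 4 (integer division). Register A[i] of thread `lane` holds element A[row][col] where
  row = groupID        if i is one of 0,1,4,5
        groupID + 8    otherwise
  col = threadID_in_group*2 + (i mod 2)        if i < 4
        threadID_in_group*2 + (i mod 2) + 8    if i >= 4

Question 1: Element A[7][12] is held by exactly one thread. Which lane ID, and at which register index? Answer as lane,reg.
30,4

r=7⇒gr=7,Rb=0  c=12⇒Cb=1,th=2,odd=0
L=7*4+2=30  i=1*4+0*2+0=4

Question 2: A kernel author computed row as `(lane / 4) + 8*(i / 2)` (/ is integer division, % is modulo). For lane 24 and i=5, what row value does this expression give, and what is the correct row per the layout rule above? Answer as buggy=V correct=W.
`(lane / 4) + 8*(i / 2)`[24,5]->22
L=24->g=24>>2=6, t=24&3=0
[5]->row 6+0=6  col 0·2+1+8=9
row: 22 vs 6

buggy=22 correct=6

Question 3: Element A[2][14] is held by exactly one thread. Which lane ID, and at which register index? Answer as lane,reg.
11,4

r=2→G=2,rhi=0  c=14→chi=1,T=3,p=0
L=2*4+3=11  i=1*4+0*2+0=4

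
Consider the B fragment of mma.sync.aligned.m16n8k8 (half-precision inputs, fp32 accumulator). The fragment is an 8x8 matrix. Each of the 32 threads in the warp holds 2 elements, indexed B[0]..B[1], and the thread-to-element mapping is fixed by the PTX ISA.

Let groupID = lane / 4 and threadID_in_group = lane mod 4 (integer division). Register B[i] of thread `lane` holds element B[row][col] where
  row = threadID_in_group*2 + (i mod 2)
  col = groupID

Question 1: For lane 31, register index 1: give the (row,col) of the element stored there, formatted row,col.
7,7

lane 31: gid=7 (31/4), tid=3 (31%4)
i=1: r=3*2+1=7, c=gid=7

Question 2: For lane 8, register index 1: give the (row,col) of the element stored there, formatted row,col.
1,2

8: grp=2,tig=0
[1] (0*2+1,2) = (1,2)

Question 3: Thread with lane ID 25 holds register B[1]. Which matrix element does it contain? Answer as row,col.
lane 25: G=6 (25/4), T=1 (25%4)
i=1: r=1*2+1=3, c=G=6

3,6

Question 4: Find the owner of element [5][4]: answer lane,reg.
c:4=>grp=4  r:5=>tig=2,lo=1
L=4*4+2=18  i=1=1

18,1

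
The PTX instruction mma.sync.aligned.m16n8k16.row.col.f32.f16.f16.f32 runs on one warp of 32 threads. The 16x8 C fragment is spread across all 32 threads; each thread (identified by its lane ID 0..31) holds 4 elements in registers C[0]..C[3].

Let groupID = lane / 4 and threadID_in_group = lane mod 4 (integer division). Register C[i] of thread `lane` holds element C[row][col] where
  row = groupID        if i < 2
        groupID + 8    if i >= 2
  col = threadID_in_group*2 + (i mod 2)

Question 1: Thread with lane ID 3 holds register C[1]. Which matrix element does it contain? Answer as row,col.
0,7

L=3=>grp=3>>2=0, tig=3&3=3
[1]=>row 0+0=0  col 3·2+1=7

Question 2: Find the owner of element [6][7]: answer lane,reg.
r=6->g=6,rb=0  c=7->t=3,b0=1
L=6*4+3=27  i=0*2+1=1

27,1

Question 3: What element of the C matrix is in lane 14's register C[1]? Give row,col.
3,5

lane 14→14/4=3, 14 mod 4=2
i=1  r:3+0→3  c:2·2+1→5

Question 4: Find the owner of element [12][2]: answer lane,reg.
r:12=>grp=4,rB=1  c:2=>tig=1,lo=0
L=4*4+1=17  i=1*2+0=2

17,2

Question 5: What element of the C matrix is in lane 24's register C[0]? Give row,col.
6,0

lane 24: g=6 (24/4), t=0 (24%4)
i=0: r=6+0=6, c=0*2+0=0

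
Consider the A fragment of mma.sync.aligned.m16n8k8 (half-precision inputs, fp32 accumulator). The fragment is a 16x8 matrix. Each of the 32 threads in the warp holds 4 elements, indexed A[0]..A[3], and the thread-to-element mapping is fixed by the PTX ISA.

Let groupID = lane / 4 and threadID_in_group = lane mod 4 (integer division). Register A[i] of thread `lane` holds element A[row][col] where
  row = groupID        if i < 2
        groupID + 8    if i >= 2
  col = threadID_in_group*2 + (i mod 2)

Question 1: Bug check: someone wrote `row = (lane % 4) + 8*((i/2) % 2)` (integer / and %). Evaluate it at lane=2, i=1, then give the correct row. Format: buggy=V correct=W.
`(lane % 4) + 8*((i/2) % 2)`[2,1]⇒2
2: gr=0,th=2
[1] (0+0,2*2+1) = (0,5)
row: 2 vs 0

buggy=2 correct=0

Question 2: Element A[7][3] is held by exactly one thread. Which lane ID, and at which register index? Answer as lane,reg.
29,1

r=7→G=7,rhi=0  c=3→T=1,p=1
L=7*4+1=29  i=0*2+1=1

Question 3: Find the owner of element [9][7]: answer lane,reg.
r=9->g=1,rb=1  c=7->t=3,b0=1
L=1*4+3=7  i=1*2+1=3

7,3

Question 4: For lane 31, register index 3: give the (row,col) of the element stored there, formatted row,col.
31: G=7,T=3
[3] (7+8,3*2+1) = (15,7)

15,7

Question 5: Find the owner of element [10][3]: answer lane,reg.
r=10→G=2,rhi=1  c=3→T=1,p=1
L=2*4+1=9  i=1*2+1=3

9,3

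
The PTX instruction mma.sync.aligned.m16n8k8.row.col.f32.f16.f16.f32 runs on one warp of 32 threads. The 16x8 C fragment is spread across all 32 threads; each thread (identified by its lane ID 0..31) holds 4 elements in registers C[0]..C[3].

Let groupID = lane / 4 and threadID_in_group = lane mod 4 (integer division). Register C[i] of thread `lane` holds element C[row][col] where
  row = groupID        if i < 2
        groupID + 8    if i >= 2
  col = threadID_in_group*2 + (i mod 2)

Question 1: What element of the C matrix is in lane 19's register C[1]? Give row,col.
L=19->gid=19>>2=4, tid=19&3=3
[1]->row 4+0=4  col 3·2+1=7

4,7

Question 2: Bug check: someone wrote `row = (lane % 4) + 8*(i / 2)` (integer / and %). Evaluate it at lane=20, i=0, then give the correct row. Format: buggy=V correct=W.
`(lane % 4) + 8*(i / 2)`[20,0]=>0
lane 20: grp=5 (20/4), tig=0 (20%4)
i=0: r=5+0=5, c=0*2+0=0
row: 0 vs 5

buggy=0 correct=5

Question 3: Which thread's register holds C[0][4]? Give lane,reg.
2,0

r=0⇒gr=0,Rb=0  c=4⇒th=2,odd=0
L=0*4+2=2  i=0*2+0=0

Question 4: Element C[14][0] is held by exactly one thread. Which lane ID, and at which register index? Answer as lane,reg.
24,2

r=14⇒gr=6,Rb=1  c=0⇒th=0,odd=0
L=6*4+0=24  i=1*2+0=2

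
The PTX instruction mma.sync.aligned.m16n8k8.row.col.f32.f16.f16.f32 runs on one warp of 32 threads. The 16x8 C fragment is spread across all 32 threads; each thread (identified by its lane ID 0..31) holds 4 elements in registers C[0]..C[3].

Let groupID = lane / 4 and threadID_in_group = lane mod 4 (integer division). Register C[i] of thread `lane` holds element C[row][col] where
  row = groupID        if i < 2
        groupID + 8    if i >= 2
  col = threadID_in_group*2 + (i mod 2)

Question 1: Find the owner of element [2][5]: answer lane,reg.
r=2→G=2,rhi=0  c=5→T=2,p=1
L=2*4+2=10  i=0*2+1=1

10,1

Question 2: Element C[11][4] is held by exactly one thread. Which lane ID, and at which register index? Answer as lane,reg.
14,2

r=11⇒gr=3,Rb=1  c=4⇒th=2,odd=0
L=3*4+2=14  i=1*2+0=2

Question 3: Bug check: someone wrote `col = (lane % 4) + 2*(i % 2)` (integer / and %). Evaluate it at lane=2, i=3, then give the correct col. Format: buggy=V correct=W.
buggy=4 correct=5

`(lane % 4) + 2*(i % 2)`[2,3]⇒4
2: gr=0,th=2
[3] (0+8,2*2+1) = (8,5)
col: 4 vs 5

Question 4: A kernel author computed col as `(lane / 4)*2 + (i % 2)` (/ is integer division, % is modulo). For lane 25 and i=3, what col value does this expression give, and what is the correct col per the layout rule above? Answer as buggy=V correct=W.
buggy=13 correct=3

`(lane / 4)*2 + (i % 2)`[25,3]->13
25: g=6,t=1
[3] (6+8,1*2+1) = (14,3)
col: 13 vs 3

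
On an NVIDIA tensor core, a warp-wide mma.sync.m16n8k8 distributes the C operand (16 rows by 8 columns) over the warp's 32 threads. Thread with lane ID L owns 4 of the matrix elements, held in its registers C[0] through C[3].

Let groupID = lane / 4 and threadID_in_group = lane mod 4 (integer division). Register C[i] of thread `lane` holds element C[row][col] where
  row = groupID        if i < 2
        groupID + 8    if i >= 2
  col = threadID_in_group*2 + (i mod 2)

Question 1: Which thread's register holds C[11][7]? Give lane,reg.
15,3

r:11=>grp=3,rB=1  c:7=>tig=3,lo=1
L=3*4+3=15  i=1*2+1=3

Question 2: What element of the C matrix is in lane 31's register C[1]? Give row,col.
lane 31: gr=7 (31/4), th=3 (31%4)
i=1: r=7+0=7, c=3*2+1=7

7,7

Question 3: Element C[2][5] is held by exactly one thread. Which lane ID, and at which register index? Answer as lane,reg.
10,1

r=2→G=2,rhi=0  c=5→T=2,p=1
L=2*4+2=10  i=0*2+1=1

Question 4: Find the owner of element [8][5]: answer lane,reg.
r:8=>grp=0,rB=1  c:5=>tig=2,lo=1
L=0*4+2=2  i=1*2+1=3

2,3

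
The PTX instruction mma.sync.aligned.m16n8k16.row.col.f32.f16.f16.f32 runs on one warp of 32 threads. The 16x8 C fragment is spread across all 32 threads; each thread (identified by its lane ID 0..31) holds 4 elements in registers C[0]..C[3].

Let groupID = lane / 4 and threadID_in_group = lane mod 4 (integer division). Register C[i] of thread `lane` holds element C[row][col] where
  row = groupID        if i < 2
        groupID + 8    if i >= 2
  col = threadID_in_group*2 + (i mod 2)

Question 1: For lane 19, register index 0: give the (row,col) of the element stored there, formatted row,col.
4,6

lane 19->19/4=4, 19 mod 4=3
i=0  r:4+0->4  c:2·3+0->6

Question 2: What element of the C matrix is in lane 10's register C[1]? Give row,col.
2,5

lane 10->10/4=2, 10 mod 4=2
i=1  r:2+0->2  c:2·2+1->5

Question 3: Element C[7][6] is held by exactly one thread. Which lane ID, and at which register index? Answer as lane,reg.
r:7=>grp=7,rB=0  c:6=>tig=3,lo=0
L=7*4+3=31  i=0*2+0=0

31,0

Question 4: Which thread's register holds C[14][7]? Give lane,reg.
27,3

r=14⇒gr=6,Rb=1  c=7⇒th=3,odd=1
L=6*4+3=27  i=1*2+1=3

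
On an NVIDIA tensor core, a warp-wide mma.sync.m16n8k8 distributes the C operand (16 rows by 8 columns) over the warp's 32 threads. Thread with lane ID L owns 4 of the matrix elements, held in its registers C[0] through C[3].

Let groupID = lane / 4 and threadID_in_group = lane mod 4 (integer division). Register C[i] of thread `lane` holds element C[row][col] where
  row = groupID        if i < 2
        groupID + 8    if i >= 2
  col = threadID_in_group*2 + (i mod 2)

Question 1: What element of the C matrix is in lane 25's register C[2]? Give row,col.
25: gid=6,tid=1
[2] (6+8,1*2+0) = (14,2)

14,2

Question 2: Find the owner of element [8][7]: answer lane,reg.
r=8⇒gr=0,Rb=1  c=7⇒th=3,odd=1
L=0*4+3=3  i=1*2+1=3

3,3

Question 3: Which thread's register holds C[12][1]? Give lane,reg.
r=12⇒gr=4,Rb=1  c=1⇒th=0,odd=1
L=4*4+0=16  i=1*2+1=3

16,3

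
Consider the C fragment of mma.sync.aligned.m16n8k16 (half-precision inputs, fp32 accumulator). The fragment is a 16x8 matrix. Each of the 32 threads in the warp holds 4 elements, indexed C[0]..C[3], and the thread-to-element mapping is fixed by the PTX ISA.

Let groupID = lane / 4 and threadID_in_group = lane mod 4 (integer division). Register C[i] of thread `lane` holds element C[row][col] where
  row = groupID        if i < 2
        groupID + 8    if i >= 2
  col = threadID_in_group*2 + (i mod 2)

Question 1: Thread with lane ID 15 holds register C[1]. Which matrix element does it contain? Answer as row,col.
lane 15: grp=3 (15/4), tig=3 (15%4)
i=1: r=3+0=3, c=3*2+1=7

3,7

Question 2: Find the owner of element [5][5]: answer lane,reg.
r=5->g=5,rb=0  c=5->t=2,b0=1
L=5*4+2=22  i=0*2+1=1

22,1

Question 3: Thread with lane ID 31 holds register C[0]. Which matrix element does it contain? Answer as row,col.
lane 31: G=7 (31/4), T=3 (31%4)
i=0: r=7+0=7, c=3*2+0=6

7,6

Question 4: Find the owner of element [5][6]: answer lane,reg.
r: 5->gid=5,r8=0  c: 6->tid=3,i&1=0
L=5*4+3=23  i=0*2+0=0

23,0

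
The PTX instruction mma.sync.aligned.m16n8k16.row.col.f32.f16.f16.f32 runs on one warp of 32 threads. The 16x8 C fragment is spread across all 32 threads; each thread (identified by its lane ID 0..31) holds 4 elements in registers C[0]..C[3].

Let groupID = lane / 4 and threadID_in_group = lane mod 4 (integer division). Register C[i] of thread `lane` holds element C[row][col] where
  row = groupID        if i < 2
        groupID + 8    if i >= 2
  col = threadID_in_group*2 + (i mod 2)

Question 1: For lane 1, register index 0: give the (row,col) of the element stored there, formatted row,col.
0,2

lane 1: gid=0 (1/4), tid=1 (1%4)
i=0: r=0+0=0, c=1*2+0=2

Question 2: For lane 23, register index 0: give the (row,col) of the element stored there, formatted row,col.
lane 23->23/4=5, 23 mod 4=3
i=0  r:5+0->5  c:2·3+0->6

5,6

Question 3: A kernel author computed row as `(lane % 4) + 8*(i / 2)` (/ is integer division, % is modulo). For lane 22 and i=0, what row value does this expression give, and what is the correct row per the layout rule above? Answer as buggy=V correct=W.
buggy=2 correct=5

`(lane % 4) + 8*(i / 2)`[22,0]->2
L=22->g=22>>2=5, t=22&3=2
[0]->row 5+0=5  col 2·2+0=4
row: 2 vs 5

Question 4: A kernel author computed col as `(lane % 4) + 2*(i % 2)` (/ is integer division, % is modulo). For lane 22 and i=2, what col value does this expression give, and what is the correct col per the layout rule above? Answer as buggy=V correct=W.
`(lane % 4) + 2*(i % 2)`[22,2]=>2
lane 22: grp=5 (22/4), tig=2 (22%4)
i=2: r=5+8=13, c=2*2+0=4
col: 2 vs 4

buggy=2 correct=4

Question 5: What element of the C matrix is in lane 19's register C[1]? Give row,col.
lane 19->19/4=4, 19 mod 4=3
i=1  r:4+0->4  c:2·3+1->7

4,7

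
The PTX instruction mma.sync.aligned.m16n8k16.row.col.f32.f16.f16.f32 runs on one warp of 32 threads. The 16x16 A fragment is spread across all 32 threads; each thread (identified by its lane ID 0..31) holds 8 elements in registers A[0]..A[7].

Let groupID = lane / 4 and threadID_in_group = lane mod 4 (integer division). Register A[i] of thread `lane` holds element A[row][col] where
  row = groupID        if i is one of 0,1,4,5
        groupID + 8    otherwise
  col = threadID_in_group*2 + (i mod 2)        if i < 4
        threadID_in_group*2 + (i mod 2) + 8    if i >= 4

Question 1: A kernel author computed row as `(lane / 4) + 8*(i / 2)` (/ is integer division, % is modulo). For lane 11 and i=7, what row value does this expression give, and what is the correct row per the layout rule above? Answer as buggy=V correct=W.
buggy=26 correct=10

`(lane / 4) + 8*(i / 2)`[11,7]->26
lane 11: g=2 (11/4), t=3 (11%4)
i=7: r=2+8=10, c=3*2+1+8=15
row: 26 vs 10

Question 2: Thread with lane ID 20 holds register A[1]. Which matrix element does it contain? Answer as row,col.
5,1

lane 20⇒20/4=5, 20 mod 4=0
i=1  r:5+0⇒5  c:2·0+1+0⇒1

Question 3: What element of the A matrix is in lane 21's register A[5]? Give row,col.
5,11

lane 21: G=5 (21/4), T=1 (21%4)
i=5: r=5+0=5, c=1*2+1+8=11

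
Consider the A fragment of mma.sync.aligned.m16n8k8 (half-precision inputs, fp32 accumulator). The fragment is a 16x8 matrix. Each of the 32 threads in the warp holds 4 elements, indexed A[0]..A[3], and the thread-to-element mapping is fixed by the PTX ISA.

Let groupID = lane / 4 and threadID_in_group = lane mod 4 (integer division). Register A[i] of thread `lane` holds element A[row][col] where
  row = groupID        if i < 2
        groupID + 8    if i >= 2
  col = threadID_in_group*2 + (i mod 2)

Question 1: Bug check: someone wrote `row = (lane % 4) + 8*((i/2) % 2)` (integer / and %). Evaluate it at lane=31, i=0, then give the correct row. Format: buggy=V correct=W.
buggy=3 correct=7

`(lane % 4) + 8*((i/2) % 2)`[31,0]→3
31: G=7,T=3
[0] (7+0,3*2+0) = (7,6)
row: 3 vs 7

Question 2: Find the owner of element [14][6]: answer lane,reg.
r: 14->gid=6,r8=1  c: 6->tid=3,i&1=0
L=6*4+3=27  i=1*2+0=2

27,2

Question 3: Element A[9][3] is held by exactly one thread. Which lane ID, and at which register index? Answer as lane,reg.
r: 9->gid=1,r8=1  c: 3->tid=1,i&1=1
L=1*4+1=5  i=1*2+1=3

5,3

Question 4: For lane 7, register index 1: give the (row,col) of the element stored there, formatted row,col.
1,7

lane 7->7/4=1, 7 mod 4=3
i=1  r:1+0->1  c:2·3+1->7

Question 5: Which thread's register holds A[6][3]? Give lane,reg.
25,1

r=6->g=6,rb=0  c=3->t=1,b0=1
L=6*4+1=25  i=0*2+1=1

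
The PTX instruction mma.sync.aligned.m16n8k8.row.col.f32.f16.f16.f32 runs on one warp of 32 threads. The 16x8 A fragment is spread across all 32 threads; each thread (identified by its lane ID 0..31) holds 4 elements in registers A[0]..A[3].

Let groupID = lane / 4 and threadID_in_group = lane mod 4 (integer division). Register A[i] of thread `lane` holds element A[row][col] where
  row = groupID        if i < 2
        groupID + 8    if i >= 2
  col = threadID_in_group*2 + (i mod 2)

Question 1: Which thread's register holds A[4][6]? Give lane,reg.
r=4→G=4,rhi=0  c=6→T=3,p=0
L=4*4+3=19  i=0*2+0=0

19,0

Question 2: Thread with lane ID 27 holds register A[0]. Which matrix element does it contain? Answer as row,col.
27: grp=6,tig=3
[0] (6+0,3*2+0) = (6,6)

6,6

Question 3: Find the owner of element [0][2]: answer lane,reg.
r=0→G=0,rhi=0  c=2→T=1,p=0
L=0*4+1=1  i=0*2+0=0

1,0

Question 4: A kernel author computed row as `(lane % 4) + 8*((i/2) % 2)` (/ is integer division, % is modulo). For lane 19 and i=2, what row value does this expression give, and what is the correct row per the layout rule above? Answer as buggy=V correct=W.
buggy=11 correct=12

`(lane % 4) + 8*((i/2) % 2)`[19,2]=>11
L=19=>grp=19>>2=4, tig=19&3=3
[2]=>row 4+8=12  col 3·2+0=6
row: 11 vs 12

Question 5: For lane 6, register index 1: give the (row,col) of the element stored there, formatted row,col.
L=6→G=6>>2=1, T=6&3=2
[1]→row 1+0=1  col 2·2+1=5

1,5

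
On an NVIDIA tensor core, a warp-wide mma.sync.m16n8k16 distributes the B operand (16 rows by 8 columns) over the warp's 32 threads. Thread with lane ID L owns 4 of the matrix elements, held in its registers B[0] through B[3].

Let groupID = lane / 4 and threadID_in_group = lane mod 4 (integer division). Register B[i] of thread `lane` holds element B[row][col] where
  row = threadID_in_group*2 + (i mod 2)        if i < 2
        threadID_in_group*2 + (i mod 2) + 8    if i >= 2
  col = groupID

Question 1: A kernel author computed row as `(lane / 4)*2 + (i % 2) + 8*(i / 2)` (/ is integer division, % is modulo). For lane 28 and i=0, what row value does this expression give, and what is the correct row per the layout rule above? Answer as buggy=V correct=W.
buggy=14 correct=0

`(lane / 4)*2 + (i % 2) + 8*(i / 2)`[28,0]=>14
L=28=>grp=28>>2=7, tig=28&3=0
[0]=>row 0·2+0+0=0  col grp=7
row: 14 vs 0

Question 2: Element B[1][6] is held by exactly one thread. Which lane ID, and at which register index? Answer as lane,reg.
24,1

c=6→G=6  r=1→rhi=0,T=0,p=1
L=6*4+0=24  i=0*2+1=1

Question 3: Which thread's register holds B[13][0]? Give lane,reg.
2,3

c:0=>grp=0  r:13=>rB=1,tig=2,lo=1
L=0*4+2=2  i=1*2+1=3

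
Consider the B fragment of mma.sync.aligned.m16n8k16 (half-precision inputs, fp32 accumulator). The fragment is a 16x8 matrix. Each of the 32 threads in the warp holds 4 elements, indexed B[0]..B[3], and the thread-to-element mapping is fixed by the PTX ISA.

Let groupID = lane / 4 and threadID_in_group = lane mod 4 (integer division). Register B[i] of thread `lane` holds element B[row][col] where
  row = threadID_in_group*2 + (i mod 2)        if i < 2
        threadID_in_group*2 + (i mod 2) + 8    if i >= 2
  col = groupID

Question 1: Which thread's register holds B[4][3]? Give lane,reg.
c=3->g=3  r=4->rb=0,t=2,b0=0
L=3*4+2=14  i=0*2+0=0

14,0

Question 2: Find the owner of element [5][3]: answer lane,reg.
c:3=>grp=3  r:5=>rB=0,tig=2,lo=1
L=3*4+2=14  i=0*2+1=1

14,1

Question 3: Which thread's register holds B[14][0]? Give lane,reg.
3,2

c=0→G=0  r=14→rhi=1,T=3,p=0
L=0*4+3=3  i=1*2+0=2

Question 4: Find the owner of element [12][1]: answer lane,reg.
c:1=>grp=1  r:12=>rB=1,tig=2,lo=0
L=1*4+2=6  i=1*2+0=2

6,2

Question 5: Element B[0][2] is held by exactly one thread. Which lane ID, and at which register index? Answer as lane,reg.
c=2⇒gr=2  r=0⇒Rb=0,th=0,odd=0
L=2*4+0=8  i=0*2+0=0

8,0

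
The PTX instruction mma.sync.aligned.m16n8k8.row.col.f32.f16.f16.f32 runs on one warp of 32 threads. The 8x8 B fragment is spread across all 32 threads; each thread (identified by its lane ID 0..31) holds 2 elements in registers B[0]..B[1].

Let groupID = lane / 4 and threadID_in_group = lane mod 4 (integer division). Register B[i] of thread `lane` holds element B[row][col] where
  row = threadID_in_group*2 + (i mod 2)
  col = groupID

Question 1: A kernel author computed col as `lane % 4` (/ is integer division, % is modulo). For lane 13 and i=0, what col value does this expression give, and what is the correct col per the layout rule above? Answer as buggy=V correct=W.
buggy=1 correct=3

`lane % 4`[13,0]->1
L=13->g=13>>2=3, t=13&3=1
[0]->row 1·2+0=2  col g=3
col: 1 vs 3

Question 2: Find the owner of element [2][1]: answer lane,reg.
c=1->g=1  r=2->t=1,b0=0
L=1*4+1=5  i=0=0

5,0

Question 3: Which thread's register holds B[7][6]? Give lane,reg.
27,1

c=6->g=6  r=7->t=3,b0=1
L=6*4+3=27  i=1=1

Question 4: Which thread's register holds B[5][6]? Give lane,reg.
26,1

c=6->g=6  r=5->t=2,b0=1
L=6*4+2=26  i=1=1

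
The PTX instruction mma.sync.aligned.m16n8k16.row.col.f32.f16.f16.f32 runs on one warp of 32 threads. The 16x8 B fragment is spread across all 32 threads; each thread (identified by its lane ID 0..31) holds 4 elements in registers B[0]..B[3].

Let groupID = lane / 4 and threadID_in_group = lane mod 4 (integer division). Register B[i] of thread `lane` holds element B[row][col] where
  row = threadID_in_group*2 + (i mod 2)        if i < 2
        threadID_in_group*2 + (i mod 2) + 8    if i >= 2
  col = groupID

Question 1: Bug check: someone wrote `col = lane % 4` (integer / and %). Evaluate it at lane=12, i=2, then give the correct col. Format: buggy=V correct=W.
buggy=0 correct=3

`lane % 4`[12,2]->0
12: gid=3,tid=0
[2] (0*2+0+8,3) = (8,3)
col: 0 vs 3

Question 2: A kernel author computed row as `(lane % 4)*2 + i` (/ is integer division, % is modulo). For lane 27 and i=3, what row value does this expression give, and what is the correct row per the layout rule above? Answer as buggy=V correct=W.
buggy=9 correct=15

`(lane % 4)*2 + i`[27,3]=>9
lane 27=>27/4=6, 27 mod 4=3
i=3  r:2·3+1+8=>15  c:6
row: 9 vs 15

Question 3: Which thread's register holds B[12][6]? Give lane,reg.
26,2

c=6->g=6  r=12->rb=1,t=2,b0=0
L=6*4+2=26  i=1*2+0=2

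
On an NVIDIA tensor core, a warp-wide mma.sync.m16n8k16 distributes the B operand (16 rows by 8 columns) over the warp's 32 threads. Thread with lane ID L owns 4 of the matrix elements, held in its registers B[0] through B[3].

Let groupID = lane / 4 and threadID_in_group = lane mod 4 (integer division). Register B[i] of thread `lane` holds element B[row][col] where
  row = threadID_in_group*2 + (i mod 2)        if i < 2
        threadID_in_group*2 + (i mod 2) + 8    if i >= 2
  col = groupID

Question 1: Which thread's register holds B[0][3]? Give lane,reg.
c=3→G=3  r=0→rhi=0,T=0,p=0
L=3*4+0=12  i=0*2+0=0

12,0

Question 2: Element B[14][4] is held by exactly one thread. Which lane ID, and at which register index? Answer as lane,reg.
c=4->g=4  r=14->rb=1,t=3,b0=0
L=4*4+3=19  i=1*2+0=2

19,2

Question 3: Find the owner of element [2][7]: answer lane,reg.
c:7=>grp=7  r:2=>rB=0,tig=1,lo=0
L=7*4+1=29  i=0*2+0=0

29,0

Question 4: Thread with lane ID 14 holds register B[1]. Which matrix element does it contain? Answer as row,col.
lane 14: grp=3 (14/4), tig=2 (14%4)
i=1: r=2*2+1+0=5, c=grp=3

5,3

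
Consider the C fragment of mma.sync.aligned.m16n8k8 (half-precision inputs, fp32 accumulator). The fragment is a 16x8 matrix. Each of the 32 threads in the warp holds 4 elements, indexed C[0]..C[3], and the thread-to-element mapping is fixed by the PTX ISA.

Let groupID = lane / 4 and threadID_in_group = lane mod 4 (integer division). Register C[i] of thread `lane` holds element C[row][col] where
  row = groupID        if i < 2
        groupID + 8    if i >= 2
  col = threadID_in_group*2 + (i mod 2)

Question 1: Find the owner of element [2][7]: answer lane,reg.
r:2=>grp=2,rB=0  c:7=>tig=3,lo=1
L=2*4+3=11  i=0*2+1=1

11,1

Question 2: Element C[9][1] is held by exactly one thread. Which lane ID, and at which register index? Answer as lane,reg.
r=9⇒gr=1,Rb=1  c=1⇒th=0,odd=1
L=1*4+0=4  i=1*2+1=3

4,3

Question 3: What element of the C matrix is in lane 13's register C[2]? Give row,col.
11,2

13: gid=3,tid=1
[2] (3+8,1*2+0) = (11,2)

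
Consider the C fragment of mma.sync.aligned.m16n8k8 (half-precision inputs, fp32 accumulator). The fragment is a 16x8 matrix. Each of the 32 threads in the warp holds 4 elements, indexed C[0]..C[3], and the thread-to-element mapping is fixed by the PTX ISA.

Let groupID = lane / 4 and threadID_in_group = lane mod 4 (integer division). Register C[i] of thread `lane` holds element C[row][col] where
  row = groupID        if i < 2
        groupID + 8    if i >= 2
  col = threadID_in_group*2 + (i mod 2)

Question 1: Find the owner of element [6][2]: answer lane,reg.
r: 6->gid=6,r8=0  c: 2->tid=1,i&1=0
L=6*4+1=25  i=0*2+0=0

25,0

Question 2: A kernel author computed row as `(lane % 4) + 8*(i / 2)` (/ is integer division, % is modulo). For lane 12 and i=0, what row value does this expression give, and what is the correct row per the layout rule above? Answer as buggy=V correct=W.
buggy=0 correct=3

`(lane % 4) + 8*(i / 2)`[12,0]->0
lane 12: gid=3 (12/4), tid=0 (12%4)
i=0: r=3+0=3, c=0*2+0=0
row: 0 vs 3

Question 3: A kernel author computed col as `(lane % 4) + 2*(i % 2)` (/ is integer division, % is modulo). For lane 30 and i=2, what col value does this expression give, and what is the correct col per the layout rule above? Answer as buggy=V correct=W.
`(lane % 4) + 2*(i % 2)`[30,2]=>2
lane 30: grp=7 (30/4), tig=2 (30%4)
i=2: r=7+8=15, c=2*2+0=4
col: 2 vs 4

buggy=2 correct=4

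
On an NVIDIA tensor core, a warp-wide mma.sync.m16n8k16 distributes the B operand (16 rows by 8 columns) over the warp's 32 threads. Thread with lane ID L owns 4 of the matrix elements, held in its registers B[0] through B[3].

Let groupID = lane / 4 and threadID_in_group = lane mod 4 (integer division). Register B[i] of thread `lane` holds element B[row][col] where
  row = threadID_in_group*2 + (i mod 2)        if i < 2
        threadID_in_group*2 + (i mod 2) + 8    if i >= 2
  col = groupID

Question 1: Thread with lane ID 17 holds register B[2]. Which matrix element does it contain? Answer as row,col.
10,4

lane 17=>17/4=4, 17 mod 4=1
i=2  r:2·1+0+8=>10  c:4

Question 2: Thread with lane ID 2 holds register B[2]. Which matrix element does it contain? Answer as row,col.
lane 2->2/4=0, 2 mod 4=2
i=2  r:2·2+0+8->12  c:0

12,0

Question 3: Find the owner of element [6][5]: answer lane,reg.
23,0

c=5⇒gr=5  r=6⇒Rb=0,th=3,odd=0
L=5*4+3=23  i=0*2+0=0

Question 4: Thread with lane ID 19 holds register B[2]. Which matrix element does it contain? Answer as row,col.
14,4

lane 19: g=4 (19/4), t=3 (19%4)
i=2: r=3*2+0+8=14, c=g=4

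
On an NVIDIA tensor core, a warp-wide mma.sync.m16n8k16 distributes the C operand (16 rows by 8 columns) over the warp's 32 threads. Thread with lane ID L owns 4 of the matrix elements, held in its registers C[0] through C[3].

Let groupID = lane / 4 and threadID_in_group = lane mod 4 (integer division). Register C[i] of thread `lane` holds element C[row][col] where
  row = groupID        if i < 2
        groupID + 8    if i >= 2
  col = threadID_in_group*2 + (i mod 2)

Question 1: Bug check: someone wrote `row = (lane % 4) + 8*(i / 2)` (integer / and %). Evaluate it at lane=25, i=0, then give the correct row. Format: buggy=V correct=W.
`(lane % 4) + 8*(i / 2)`[25,0]⇒1
lane 25: gr=6 (25/4), th=1 (25%4)
i=0: r=6+0=6, c=1*2+0=2
row: 1 vs 6

buggy=1 correct=6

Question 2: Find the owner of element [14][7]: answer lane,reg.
r:14=>grp=6,rB=1  c:7=>tig=3,lo=1
L=6*4+3=27  i=1*2+1=3

27,3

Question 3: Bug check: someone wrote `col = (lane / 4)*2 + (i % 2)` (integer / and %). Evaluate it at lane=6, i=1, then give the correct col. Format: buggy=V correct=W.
buggy=3 correct=5

`(lane / 4)*2 + (i % 2)`[6,1]→3
6: G=1,T=2
[1] (1+0,2*2+1) = (1,5)
col: 3 vs 5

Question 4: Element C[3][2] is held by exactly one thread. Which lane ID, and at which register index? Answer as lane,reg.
13,0

r=3→G=3,rhi=0  c=2→T=1,p=0
L=3*4+1=13  i=0*2+0=0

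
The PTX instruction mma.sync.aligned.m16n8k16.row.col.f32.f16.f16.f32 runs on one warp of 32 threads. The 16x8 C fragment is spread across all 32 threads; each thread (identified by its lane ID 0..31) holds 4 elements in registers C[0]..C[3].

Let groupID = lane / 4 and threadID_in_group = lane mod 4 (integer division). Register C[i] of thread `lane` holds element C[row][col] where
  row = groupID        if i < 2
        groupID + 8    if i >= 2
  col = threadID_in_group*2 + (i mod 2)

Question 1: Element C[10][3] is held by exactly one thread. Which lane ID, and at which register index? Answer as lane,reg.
9,3

r=10->g=2,rb=1  c=3->t=1,b0=1
L=2*4+1=9  i=1*2+1=3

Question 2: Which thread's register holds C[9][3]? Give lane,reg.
5,3

r=9->g=1,rb=1  c=3->t=1,b0=1
L=1*4+1=5  i=1*2+1=3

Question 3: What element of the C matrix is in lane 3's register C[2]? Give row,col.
8,6

3: grp=0,tig=3
[2] (0+8,3*2+0) = (8,6)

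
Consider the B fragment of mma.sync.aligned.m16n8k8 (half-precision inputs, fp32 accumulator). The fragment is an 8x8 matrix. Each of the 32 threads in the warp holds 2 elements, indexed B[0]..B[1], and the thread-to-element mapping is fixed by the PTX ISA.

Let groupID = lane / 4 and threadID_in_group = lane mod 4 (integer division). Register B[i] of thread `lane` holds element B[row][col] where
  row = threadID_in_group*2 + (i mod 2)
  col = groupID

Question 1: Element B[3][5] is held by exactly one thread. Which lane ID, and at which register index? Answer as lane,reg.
c=5→G=5  r=3→T=1,p=1
L=5*4+1=21  i=1=1

21,1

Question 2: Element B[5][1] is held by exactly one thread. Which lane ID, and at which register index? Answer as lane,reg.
c=1->g=1  r=5->t=2,b0=1
L=1*4+2=6  i=1=1

6,1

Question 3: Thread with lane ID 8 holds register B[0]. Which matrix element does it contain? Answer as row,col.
lane 8: gid=2 (8/4), tid=0 (8%4)
i=0: r=0*2+0=0, c=gid=2

0,2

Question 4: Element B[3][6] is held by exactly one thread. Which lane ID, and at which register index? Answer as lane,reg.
25,1

c: 6->gid=6  r: 3->tid=1,i&1=1
L=6*4+1=25  i=1=1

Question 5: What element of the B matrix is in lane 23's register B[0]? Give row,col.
6,5

lane 23: gid=5 (23/4), tid=3 (23%4)
i=0: r=3*2+0=6, c=gid=5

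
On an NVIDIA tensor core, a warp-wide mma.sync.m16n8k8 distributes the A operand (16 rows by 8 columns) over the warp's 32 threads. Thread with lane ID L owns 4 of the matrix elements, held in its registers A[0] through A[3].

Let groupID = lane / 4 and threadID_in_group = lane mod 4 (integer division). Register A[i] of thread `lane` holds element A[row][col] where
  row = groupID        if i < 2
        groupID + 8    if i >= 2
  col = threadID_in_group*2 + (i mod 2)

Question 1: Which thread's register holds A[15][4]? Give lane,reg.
30,2

r=15⇒gr=7,Rb=1  c=4⇒th=2,odd=0
L=7*4+2=30  i=1*2+0=2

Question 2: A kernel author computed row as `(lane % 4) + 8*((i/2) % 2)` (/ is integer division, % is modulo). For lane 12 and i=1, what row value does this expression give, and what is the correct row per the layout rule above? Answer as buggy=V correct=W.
buggy=0 correct=3

`(lane % 4) + 8*((i/2) % 2)`[12,1]→0
12: G=3,T=0
[1] (3+0,0*2+1) = (3,1)
row: 0 vs 3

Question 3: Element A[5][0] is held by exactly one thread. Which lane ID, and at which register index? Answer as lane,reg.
20,0

r=5→G=5,rhi=0  c=0→T=0,p=0
L=5*4+0=20  i=0*2+0=0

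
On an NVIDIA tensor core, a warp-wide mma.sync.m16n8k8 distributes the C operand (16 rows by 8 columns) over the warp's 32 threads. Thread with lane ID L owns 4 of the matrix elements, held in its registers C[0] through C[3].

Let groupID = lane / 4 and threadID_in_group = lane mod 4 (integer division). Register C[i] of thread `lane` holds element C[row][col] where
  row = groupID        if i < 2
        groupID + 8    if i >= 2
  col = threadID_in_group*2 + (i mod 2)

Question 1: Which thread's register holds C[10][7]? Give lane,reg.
11,3

r:10=>grp=2,rB=1  c:7=>tig=3,lo=1
L=2*4+3=11  i=1*2+1=3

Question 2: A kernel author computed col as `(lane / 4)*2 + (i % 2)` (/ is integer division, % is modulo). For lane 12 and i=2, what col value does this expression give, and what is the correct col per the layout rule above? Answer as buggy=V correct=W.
`(lane / 4)*2 + (i % 2)`[12,2]->6
L=12->g=12>>2=3, t=12&3=0
[2]->row 3+8=11  col 0·2+0=0
col: 6 vs 0

buggy=6 correct=0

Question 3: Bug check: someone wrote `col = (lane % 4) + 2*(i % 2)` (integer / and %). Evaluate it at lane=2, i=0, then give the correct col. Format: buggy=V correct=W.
`(lane % 4) + 2*(i % 2)`[2,0]->2
L=2->gid=2>>2=0, tid=2&3=2
[0]->row 0+0=0  col 2·2+0=4
col: 2 vs 4

buggy=2 correct=4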